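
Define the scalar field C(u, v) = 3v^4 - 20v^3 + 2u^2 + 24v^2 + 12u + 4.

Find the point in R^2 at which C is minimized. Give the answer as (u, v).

C(u,v) separates as P(u) + Q(v) + 4, so its minimum is min P + min Q + 4.
P'(u) = 4u + 12 vanishes at u ∈ {-3}; Q'(v) = 12v(v - 4)(v - 1) vanishes at v ∈ {0, 1, 4}.
Local minima of P (where P''>0): P(-3)=-18. Local minima of Q: Q(0)=0, Q(4)=-128.
So the global minimum of C is P(-3) + Q(4) + 4 = -18 − 128 + 4 = -142, attained at (-3, 4).

(-3, 4)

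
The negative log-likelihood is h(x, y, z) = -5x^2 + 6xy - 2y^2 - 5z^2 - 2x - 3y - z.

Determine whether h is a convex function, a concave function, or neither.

concave

h is quadratic, so its Hessian is the constant matrix H = [[-10, 6, 0], [6, -4, 0], [0, 0, -10]].
Leading principal minors: -10, 4, -40.
Signs alternate −, +, − ⇒ H ≺ 0 ⇒ concave.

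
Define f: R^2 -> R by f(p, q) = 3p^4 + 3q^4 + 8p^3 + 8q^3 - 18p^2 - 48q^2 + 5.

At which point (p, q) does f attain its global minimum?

f(p,q) separates as A(p) + B(q) + 5, so its minimum is min A + min B + 5.
A'(p) = 12p(p - 1)(p + 3) vanishes at p ∈ {-3, 0, 1}; B'(q) = 12q(q - 2)(q + 4) vanishes at q ∈ {-4, 0, 2}.
Local minima of A (where A''>0): A(-3)=-135, A(1)=-7. Local minima of B: B(-4)=-512, B(2)=-80.
So the global minimum of f is A(-3) + B(-4) + 5 = -135 − 512 + 5 = -642, attained at (-3, -4).

(-3, -4)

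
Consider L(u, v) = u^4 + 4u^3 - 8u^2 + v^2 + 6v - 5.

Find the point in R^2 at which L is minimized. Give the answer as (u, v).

L(u,v) separates as P(u) + Q(v) − 5, so its minimum is min P + min Q − 5.
P'(u) = 4u(u - 1)(u + 4) vanishes at u ∈ {-4, 0, 1}; Q'(v) = 2v + 6 vanishes at v ∈ {-3}.
Local minima of P (where P''>0): P(-4)=-128, P(1)=-3. Local minima of Q: Q(-3)=-9.
So the global minimum of L is P(-4) + Q(-3) − 5 = -128 − 9 − 5 = -142, attained at (-4, -3).

(-4, -3)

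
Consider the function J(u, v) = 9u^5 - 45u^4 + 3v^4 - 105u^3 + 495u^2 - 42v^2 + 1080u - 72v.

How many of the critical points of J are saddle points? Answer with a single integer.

6

J separates as a function of u plus a function of v, so ∇J=0 decouples.
∂J/∂u = 45(u - 4)(u - 3)(u + 1)(u + 2) = 0 at u ∈ {-2, -1, 3, 4}; ∂J/∂v = 12(v - 3)(v + 1)(v + 2) = 0 at v ∈ {-2, -1, 3}.
The Hessian is diagonal: diag(J_uu, J_vv). Second derivatives: J_uu(-2)=-1350, J_uu(-1)=900, J_uu(3)=-900, J_uu(4)=1350; J_vv(-2)=60, J_vv(-1)=-48, J_vv(3)=240.
Saddle points occur where the two diagonal entries have opposite signs: (-2, -2), (-2, 3), (-1, -1), (3, -2), (3, 3), (4, -1). Count: 6.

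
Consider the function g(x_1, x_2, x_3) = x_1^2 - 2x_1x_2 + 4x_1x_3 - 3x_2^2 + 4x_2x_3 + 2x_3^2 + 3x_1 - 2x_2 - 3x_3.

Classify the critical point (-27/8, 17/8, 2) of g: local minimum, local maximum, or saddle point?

saddle point

The Hessian is constant: H = [[2, -2, 4], [-2, -6, 4], [4, 4, 4]].
Leading principal minors: Δ₁ = 2, Δ₂ = -16, Δ₃ = -64.
The minors fit neither the all-positive nor the alternating-sign pattern, so H is indefinite: a saddle point.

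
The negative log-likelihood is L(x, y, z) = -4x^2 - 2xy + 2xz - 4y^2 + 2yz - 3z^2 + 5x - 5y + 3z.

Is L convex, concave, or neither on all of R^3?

concave

L is quadratic, so its Hessian is the constant matrix H = [[-8, -2, 2], [-2, -8, 2], [2, 2, -6]].
Leading principal minors: -8, 60, -312.
Signs alternate −, +, − ⇒ H ≺ 0 ⇒ concave.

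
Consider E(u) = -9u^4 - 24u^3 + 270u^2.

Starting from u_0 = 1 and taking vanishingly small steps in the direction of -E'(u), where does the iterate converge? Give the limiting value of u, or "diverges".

E'(u) = -36u(u - 3)(u + 5), so E'(1) = 432.
Gradient descent moves in the -E' direction, i.e. u is decreasing.
The nearest critical point in that direction is u = 0, where E'' = 540 > 0 (a local minimum). The iterate converges there.

0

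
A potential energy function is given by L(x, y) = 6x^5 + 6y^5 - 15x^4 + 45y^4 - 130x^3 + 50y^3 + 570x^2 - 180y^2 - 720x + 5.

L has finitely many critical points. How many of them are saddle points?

8

L separates as a function of x plus a function of y, so ∇L=0 decouples.
∂L/∂x = 30(x - 3)(x - 2)(x - 1)(x + 4) = 0 at x ∈ {-4, 1, 2, 3}; ∂L/∂y = 30y(y - 1)(y + 3)(y + 4) = 0 at y ∈ {-4, -3, 0, 1}.
The Hessian is diagonal: diag(L_xx, L_yy). Second derivatives: L_xx(-4)=-6300, L_xx(1)=300, L_xx(2)=-180, L_xx(3)=420; L_yy(-4)=-600, L_yy(-3)=360, L_yy(0)=-360, L_yy(1)=600.
Saddle points occur where the two diagonal entries have opposite signs: (-4, -3), (-4, 1), (1, -4), (1, 0), (2, -3), (2, 1), (3, -4), (3, 0). Count: 8.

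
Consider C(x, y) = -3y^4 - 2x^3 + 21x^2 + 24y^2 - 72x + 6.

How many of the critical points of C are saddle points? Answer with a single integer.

3

C separates as a function of x plus a function of y, so ∇C=0 decouples.
∂C/∂x = -6(x - 4)(x - 3) = 0 at x ∈ {3, 4}; ∂C/∂y = -12y(y - 2)(y + 2) = 0 at y ∈ {-2, 0, 2}.
The Hessian is diagonal: diag(C_xx, C_yy). Second derivatives: C_xx(3)=6, C_xx(4)=-6; C_yy(-2)=-96, C_yy(0)=48, C_yy(2)=-96.
Saddle points occur where the two diagonal entries have opposite signs: (3, -2), (3, 2), (4, 0). Count: 3.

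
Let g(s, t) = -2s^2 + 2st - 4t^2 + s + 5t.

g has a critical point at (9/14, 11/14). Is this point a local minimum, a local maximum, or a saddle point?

The Hessian of g is constant: H = [[-4, 2], [2, -8]].
det(H) = (-4)·(-8) − 2² = 28.
det(H) > 0 and tr(H) = -12 < 0, so H is negative definite and the point is a local maximum.

local maximum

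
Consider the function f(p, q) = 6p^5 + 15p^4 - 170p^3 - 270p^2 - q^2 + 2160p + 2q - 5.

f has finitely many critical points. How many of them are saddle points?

2

f separates as a function of p plus a function of q, so ∇f=0 decouples.
∂f/∂p = 30(p - 3)(p - 2)(p + 3)(p + 4) = 0 at p ∈ {-4, -3, 2, 3}; ∂f/∂q = -2(q - 1) = 0 at q ∈ {1}.
The Hessian is diagonal: diag(f_pp, f_qq). Second derivatives: f_pp(-4)=-1260, f_pp(-3)=900, f_pp(2)=-900, f_pp(3)=1260; f_qq(1)=-2.
Saddle points occur where the two diagonal entries have opposite signs: (-3, 1), (3, 1). Count: 2.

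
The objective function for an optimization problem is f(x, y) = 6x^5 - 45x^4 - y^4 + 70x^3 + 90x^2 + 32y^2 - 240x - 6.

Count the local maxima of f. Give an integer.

f separates as a function of x plus a function of y, so ∇f=0 decouples.
∂f/∂x = 30(x - 4)(x - 2)(x - 1)(x + 1) = 0 at x ∈ {-1, 1, 2, 4}; ∂f/∂y = -4y(y - 4)(y + 4) = 0 at y ∈ {-4, 0, 4}.
The Hessian is diagonal: diag(f_xx, f_yy). Second derivatives: f_xx(-1)=-900, f_xx(1)=180, f_xx(2)=-180, f_xx(4)=900; f_yy(-4)=-128, f_yy(0)=64, f_yy(4)=-128.
Local maxima occur where both diagonal entries negative: (-1, -4), (-1, 4), (2, -4), (2, 4). Count: 4.

4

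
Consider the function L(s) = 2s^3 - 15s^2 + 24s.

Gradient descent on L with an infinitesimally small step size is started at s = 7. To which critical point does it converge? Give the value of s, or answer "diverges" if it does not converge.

L'(s) = 6(s - 4)(s - 1), so L'(7) = 108.
Gradient descent moves in the -L' direction, i.e. s is decreasing.
The nearest critical point in that direction is s = 4, where L'' = 18 > 0 (a local minimum). The iterate converges there.

4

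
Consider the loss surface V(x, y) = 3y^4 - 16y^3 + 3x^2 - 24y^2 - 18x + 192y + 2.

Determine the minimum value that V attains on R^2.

V(x,y) separates as P(x) + Q(y) + 2, so its minimum is min P + min Q + 2.
P'(x) = 6x - 18 vanishes at x ∈ {3}; Q'(y) = 12(y - 4)(y - 2)(y + 2) vanishes at y ∈ {-2, 2, 4}.
Local minima of P (where P''>0): P(3)=-27. Local minima of Q: Q(-2)=-304, Q(4)=128.
So the global minimum of V is P(3) + Q(-2) + 2 = -27 − 304 + 2 = -329, attained at (3, -2).

-329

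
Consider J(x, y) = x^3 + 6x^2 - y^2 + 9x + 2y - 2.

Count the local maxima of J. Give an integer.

1

J separates as a function of x plus a function of y, so ∇J=0 decouples.
∂J/∂x = 3(x + 1)(x + 3) = 0 at x ∈ {-3, -1}; ∂J/∂y = -2(y - 1) = 0 at y ∈ {1}.
The Hessian is diagonal: diag(J_xx, J_yy). Second derivatives: J_xx(-3)=-6, J_xx(-1)=6; J_yy(1)=-2.
Local maxima occur where both diagonal entries negative: (-3, 1). Count: 1.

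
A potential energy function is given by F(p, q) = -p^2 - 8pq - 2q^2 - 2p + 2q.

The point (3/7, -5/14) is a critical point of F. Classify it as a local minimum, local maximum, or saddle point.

saddle point

The Hessian of F is constant: H = [[-2, -8], [-8, -4]].
det(H) = (-2)·(-4) − (-8)² = -56.
Since det(H) < 0, H is indefinite and the critical point is a saddle point.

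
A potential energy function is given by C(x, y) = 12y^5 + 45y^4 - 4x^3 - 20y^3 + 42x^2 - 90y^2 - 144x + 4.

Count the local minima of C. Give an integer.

C separates as a function of x plus a function of y, so ∇C=0 decouples.
∂C/∂x = -12(x - 4)(x - 3) = 0 at x ∈ {3, 4}; ∂C/∂y = 60y(y - 1)(y + 1)(y + 3) = 0 at y ∈ {-3, -1, 0, 1}.
The Hessian is diagonal: diag(C_xx, C_yy). Second derivatives: C_xx(3)=12, C_xx(4)=-12; C_yy(-3)=-1440, C_yy(-1)=240, C_yy(0)=-180, C_yy(1)=480.
Local minima occur where both diagonal entries positive: (3, -1), (3, 1). Count: 2.

2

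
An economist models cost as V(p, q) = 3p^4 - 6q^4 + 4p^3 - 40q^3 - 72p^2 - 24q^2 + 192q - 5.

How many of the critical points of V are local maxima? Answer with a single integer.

2

V separates as a function of p plus a function of q, so ∇V=0 decouples.
∂V/∂p = 12p(p - 3)(p + 4) = 0 at p ∈ {-4, 0, 3}; ∂V/∂q = -24(q - 1)(q + 2)(q + 4) = 0 at q ∈ {-4, -2, 1}.
The Hessian is diagonal: diag(V_pp, V_qq). Second derivatives: V_pp(-4)=336, V_pp(0)=-144, V_pp(3)=252; V_qq(-4)=-240, V_qq(-2)=144, V_qq(1)=-360.
Local maxima occur where both diagonal entries negative: (0, -4), (0, 1). Count: 2.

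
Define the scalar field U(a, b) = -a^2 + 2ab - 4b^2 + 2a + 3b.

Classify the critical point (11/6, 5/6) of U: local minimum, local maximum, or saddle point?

The Hessian of U is constant: H = [[-2, 2], [2, -8]].
det(H) = (-2)·(-8) − 2² = 12.
det(H) > 0 and tr(H) = -10 < 0, so H is negative definite and the point is a local maximum.

local maximum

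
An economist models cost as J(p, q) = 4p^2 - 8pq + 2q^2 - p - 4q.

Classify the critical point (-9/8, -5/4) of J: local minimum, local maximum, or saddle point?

saddle point

The Hessian of J is constant: H = [[8, -8], [-8, 4]].
det(H) = 8·4 − (-8)² = -32.
Since det(H) < 0, H is indefinite and the critical point is a saddle point.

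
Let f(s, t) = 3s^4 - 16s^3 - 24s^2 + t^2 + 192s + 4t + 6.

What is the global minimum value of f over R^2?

f(s,t) separates as P(s) + Q(t) + 6, so its minimum is min P + min Q + 6.
P'(s) = 12(s - 4)(s - 2)(s + 2) vanishes at s ∈ {-2, 2, 4}; Q'(t) = 2(t + 2) vanishes at t ∈ {-2}.
Local minima of P (where P''>0): P(-2)=-304, P(4)=128. Local minima of Q: Q(-2)=-4.
So the global minimum of f is P(-2) + Q(-2) + 6 = -304 − 4 + 6 = -302, attained at (-2, -2).

-302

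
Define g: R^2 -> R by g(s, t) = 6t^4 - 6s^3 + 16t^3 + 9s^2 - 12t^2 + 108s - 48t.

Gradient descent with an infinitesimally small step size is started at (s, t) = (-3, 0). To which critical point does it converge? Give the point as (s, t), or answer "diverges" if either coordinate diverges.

(-2, 1)

g is separable, so gradient descent decouples: s follows -∂g/∂s, t follows -∂g/∂t.
∂g/∂s = -18(s - 3)(s + 2); at s=-3 this is -108, so s increases.
∂g/∂t = 24(t - 1)(t + 1)(t + 2); at t=0 this is -48, so t increases.
s converges to its nearest critical value -2 (a local min of the s-part); t converges to 1. The iterate converges to (-2, 1).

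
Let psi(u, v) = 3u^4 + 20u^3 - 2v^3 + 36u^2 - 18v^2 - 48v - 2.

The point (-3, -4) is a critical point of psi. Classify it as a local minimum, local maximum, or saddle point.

local minimum

The mixed partial ∂²psi/∂u∂v is 0, so the Hessian at any point is diag(psi_uu, psi_vv) = diag(12(3u^2 + 10u + 6), -12(v + 3)).
At (-3, -4): H = diag(36, 12).
Both eigenvalues are positive, so H is positive definite: a local minimum.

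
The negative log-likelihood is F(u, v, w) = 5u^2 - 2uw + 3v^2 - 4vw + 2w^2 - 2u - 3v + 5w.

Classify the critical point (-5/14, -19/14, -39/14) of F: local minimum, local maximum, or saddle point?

local minimum

The Hessian is constant: H = [[10, 0, -2], [0, 6, -4], [-2, -4, 4]].
Leading principal minors: Δ₁ = 10, Δ₂ = 60, Δ₃ = 56.
All leading minors are positive, so H is positive definite: a local minimum.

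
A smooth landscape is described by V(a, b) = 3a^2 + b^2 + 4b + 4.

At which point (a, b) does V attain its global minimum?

(0, -2)

V(a,b) separates as P(a) + Q(b) + 4, so its minimum is min P + min Q + 4.
P'(a) = 6a vanishes at a ∈ {0}; Q'(b) = 2b + 4 vanishes at b ∈ {-2}.
Local minima of P (where P''>0): P(0)=0. Local minima of Q: Q(-2)=-4.
So the global minimum of V is P(0) + Q(-2) + 4 = 0 − 4 + 4 = 0, attained at (0, -2).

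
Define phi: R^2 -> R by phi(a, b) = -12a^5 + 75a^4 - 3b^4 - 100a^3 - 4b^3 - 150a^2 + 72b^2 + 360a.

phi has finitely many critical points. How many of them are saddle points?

6

phi separates as a function of a plus a function of b, so ∇phi=0 decouples.
∂phi/∂a = -60(a - 3)(a - 2)(a - 1)(a + 1) = 0 at a ∈ {-1, 1, 2, 3}; ∂phi/∂b = -12b(b - 3)(b + 4) = 0 at b ∈ {-4, 0, 3}.
The Hessian is diagonal: diag(phi_aa, phi_bb). Second derivatives: phi_aa(-1)=1440, phi_aa(1)=-240, phi_aa(2)=180, phi_aa(3)=-480; phi_bb(-4)=-336, phi_bb(0)=144, phi_bb(3)=-252.
Saddle points occur where the two diagonal entries have opposite signs: (-1, -4), (-1, 3), (1, 0), (2, -4), (2, 3), (3, 0). Count: 6.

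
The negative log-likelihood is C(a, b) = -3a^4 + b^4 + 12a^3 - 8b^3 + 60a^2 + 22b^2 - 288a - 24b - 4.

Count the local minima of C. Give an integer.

2

C separates as a function of a plus a function of b, so ∇C=0 decouples.
∂C/∂a = -12(a - 4)(a - 2)(a + 3) = 0 at a ∈ {-3, 2, 4}; ∂C/∂b = 4(b - 3)(b - 2)(b - 1) = 0 at b ∈ {1, 2, 3}.
The Hessian is diagonal: diag(C_aa, C_bb). Second derivatives: C_aa(-3)=-420, C_aa(2)=120, C_aa(4)=-168; C_bb(1)=8, C_bb(2)=-4, C_bb(3)=8.
Local minima occur where both diagonal entries positive: (2, 1), (2, 3). Count: 2.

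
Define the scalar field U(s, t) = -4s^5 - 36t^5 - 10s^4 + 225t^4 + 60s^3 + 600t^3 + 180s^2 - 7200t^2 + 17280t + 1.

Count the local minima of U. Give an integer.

U separates as a function of s plus a function of t, so ∇U=0 decouples.
∂U/∂s = -20s(s - 3)(s + 2)(s + 3) = 0 at s ∈ {-3, -2, 0, 3}; ∂U/∂t = -180(t - 4)(t - 3)(t - 2)(t + 4) = 0 at t ∈ {-4, 2, 3, 4}.
The Hessian is diagonal: diag(U_ss, U_tt). Second derivatives: U_ss(-3)=360, U_ss(-2)=-200, U_ss(0)=360, U_ss(3)=-1800; U_tt(-4)=60480, U_tt(2)=-2160, U_tt(3)=1260, U_tt(4)=-2880.
Local minima occur where both diagonal entries positive: (-3, -4), (-3, 3), (0, -4), (0, 3). Count: 4.

4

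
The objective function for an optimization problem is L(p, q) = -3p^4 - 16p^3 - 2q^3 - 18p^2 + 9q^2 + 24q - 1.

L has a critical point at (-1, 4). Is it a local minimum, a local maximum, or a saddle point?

The mixed partial ∂²L/∂p∂q is 0, so the Hessian at any point is diag(L_pp, L_qq) = diag(-12(3p^2 + 8p + 3), 6(-2q + 3)).
At (-1, 4): H = diag(24, -30).
The eigenvalues have opposite signs, so H is indefinite: a saddle point.

saddle point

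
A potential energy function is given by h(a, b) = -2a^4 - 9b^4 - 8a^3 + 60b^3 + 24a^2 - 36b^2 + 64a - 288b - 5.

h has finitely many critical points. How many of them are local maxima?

4

h separates as a function of a plus a function of b, so ∇h=0 decouples.
∂h/∂a = -8(a - 2)(a + 1)(a + 4) = 0 at a ∈ {-4, -1, 2}; ∂h/∂b = -36(b - 4)(b - 2)(b + 1) = 0 at b ∈ {-1, 2, 4}.
The Hessian is diagonal: diag(h_aa, h_bb). Second derivatives: h_aa(-4)=-144, h_aa(-1)=72, h_aa(2)=-144; h_bb(-1)=-540, h_bb(2)=216, h_bb(4)=-360.
Local maxima occur where both diagonal entries negative: (-4, -1), (-4, 4), (2, -1), (2, 4). Count: 4.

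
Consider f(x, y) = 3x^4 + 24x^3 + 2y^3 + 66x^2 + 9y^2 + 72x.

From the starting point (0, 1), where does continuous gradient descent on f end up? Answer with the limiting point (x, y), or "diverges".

f is separable, so gradient descent decouples: x follows -∂f/∂x, y follows -∂f/∂y.
∂f/∂x = 12(x + 1)(x + 2)(x + 3); at x=0 this is 72, so x decreases.
∂f/∂y = 6y(y + 3); at y=1 this is 24, so y decreases.
x converges to its nearest critical value -1 (a local min of the x-part); y converges to 0. The iterate converges to (-1, 0).

(-1, 0)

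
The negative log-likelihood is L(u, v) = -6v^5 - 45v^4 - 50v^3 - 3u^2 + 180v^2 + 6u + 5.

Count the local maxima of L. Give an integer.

2

L separates as a function of u plus a function of v, so ∇L=0 decouples.
∂L/∂u = -6(u - 1) = 0 at u ∈ {1}; ∂L/∂v = -30v(v - 1)(v + 3)(v + 4) = 0 at v ∈ {-4, -3, 0, 1}.
The Hessian is diagonal: diag(L_uu, L_vv). Second derivatives: L_uu(1)=-6; L_vv(-4)=600, L_vv(-3)=-360, L_vv(0)=360, L_vv(1)=-600.
Local maxima occur where both diagonal entries negative: (1, -3), (1, 1). Count: 2.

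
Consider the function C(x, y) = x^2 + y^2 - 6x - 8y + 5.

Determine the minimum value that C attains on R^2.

C(x,y) separates as P(x) + Q(y) + 5, so its minimum is min P + min Q + 5.
P'(x) = 2x - 6 vanishes at x ∈ {3}; Q'(y) = 2y - 8 vanishes at y ∈ {4}.
Local minima of P (where P''>0): P(3)=-9. Local minima of Q: Q(4)=-16.
So the global minimum of C is P(3) + Q(4) + 5 = -9 − 16 + 5 = -20, attained at (3, 4).

-20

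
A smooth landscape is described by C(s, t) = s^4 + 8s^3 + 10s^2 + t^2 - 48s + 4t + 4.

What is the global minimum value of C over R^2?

C(s,t) separates as P(s) + Q(t) + 4, so its minimum is min P + min Q + 4.
P'(s) = 4(s - 1)(s + 3)(s + 4) vanishes at s ∈ {-4, -3, 1}; Q'(t) = 2(t + 2) vanishes at t ∈ {-2}.
Local minima of P (where P''>0): P(-4)=96, P(1)=-29. Local minima of Q: Q(-2)=-4.
So the global minimum of C is P(1) + Q(-2) + 4 = -29 − 4 + 4 = -29, attained at (1, -2).

-29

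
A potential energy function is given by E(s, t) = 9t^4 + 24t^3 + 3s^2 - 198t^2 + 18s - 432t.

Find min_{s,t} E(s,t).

E(s,t) separates as P(s) + Q(t), so its minimum is min P + min Q.
P'(s) = 6s + 18 vanishes at s ∈ {-3}; Q'(t) = 36(t - 3)(t + 1)(t + 4) vanishes at t ∈ {-4, -1, 3}.
Local minima of P (where P''>0): P(-3)=-27. Local minima of Q: Q(-4)=-672, Q(3)=-1701.
So the global minimum of E is P(-3) + Q(3) = -27 − 1701 = -1728, attained at (-3, 3).

-1728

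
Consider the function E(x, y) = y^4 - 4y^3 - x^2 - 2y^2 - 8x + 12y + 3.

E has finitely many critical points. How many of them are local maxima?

E separates as a function of x plus a function of y, so ∇E=0 decouples.
∂E/∂x = -2(x + 4) = 0 at x ∈ {-4}; ∂E/∂y = 4(y - 3)(y - 1)(y + 1) = 0 at y ∈ {-1, 1, 3}.
The Hessian is diagonal: diag(E_xx, E_yy). Second derivatives: E_xx(-4)=-2; E_yy(-1)=32, E_yy(1)=-16, E_yy(3)=32.
Local maxima occur where both diagonal entries negative: (-4, 1). Count: 1.

1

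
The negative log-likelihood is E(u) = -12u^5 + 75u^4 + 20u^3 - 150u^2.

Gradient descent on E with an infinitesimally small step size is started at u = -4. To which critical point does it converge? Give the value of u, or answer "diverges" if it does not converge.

E'(u) = -60u(u - 5)(u - 1)(u + 1), so E'(-4) = -32400.
Gradient descent moves in the -E' direction, i.e. u is increasing.
The nearest critical point in that direction is u = -1, where E'' = 720 > 0 (a local minimum). The iterate converges there.

-1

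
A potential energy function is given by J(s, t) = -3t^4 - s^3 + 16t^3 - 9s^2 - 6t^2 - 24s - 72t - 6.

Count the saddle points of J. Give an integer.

J separates as a function of s plus a function of t, so ∇J=0 decouples.
∂J/∂s = -3(s + 2)(s + 4) = 0 at s ∈ {-4, -2}; ∂J/∂t = -12(t - 3)(t - 2)(t + 1) = 0 at t ∈ {-1, 2, 3}.
The Hessian is diagonal: diag(J_ss, J_tt). Second derivatives: J_ss(-4)=6, J_ss(-2)=-6; J_tt(-1)=-144, J_tt(2)=36, J_tt(3)=-48.
Saddle points occur where the two diagonal entries have opposite signs: (-4, -1), (-4, 3), (-2, 2). Count: 3.

3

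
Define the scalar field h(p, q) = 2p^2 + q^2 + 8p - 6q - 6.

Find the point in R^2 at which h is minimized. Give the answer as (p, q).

h(p,q) separates as A(p) + B(q) − 6, so its minimum is min A + min B − 6.
A'(p) = 4p + 8 vanishes at p ∈ {-2}; B'(q) = 2q - 6 vanishes at q ∈ {3}.
Local minima of A (where A''>0): A(-2)=-8. Local minima of B: B(3)=-9.
So the global minimum of h is A(-2) + B(3) − 6 = -8 − 9 − 6 = -23, attained at (-2, 3).

(-2, 3)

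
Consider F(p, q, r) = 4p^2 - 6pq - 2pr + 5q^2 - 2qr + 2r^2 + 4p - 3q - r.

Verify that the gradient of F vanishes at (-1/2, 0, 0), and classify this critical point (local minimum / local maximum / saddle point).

∇F = (8p - 6q - 2r + 4, -6p + 10q - 2r - 3, -2p - 2q + 4r - 1); substituting (-1/2, 0, 0) gives ∇F = (0, 0, 0), so (-1/2, 0, 0) is indeed a critical point.
The Hessian is constant: H = [[8, -6, -2], [-6, 10, -2], [-2, -2, 4]].
Leading principal minors: Δ₁ = 8, Δ₂ = 44, Δ₃ = 56.
All leading minors are positive, so H is positive definite: a local minimum.

local minimum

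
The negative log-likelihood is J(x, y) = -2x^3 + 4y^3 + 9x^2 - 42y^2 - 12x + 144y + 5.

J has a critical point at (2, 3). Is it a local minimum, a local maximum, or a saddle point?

The mixed partial ∂²J/∂x∂y is 0, so the Hessian at any point is diag(J_xx, J_yy) = diag(6(-2x + 3), 12(2y - 7)).
At (2, 3): H = diag(-6, -12).
Both eigenvalues are negative, so H is negative definite: a local maximum.

local maximum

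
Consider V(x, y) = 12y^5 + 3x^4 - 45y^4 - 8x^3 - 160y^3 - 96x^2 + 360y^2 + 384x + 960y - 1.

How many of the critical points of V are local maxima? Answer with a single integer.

V separates as a function of x plus a function of y, so ∇V=0 decouples.
∂V/∂x = 12(x - 4)(x - 2)(x + 4) = 0 at x ∈ {-4, 2, 4}; ∂V/∂y = 60(y - 4)(y - 2)(y + 1)(y + 2) = 0 at y ∈ {-2, -1, 2, 4}.
The Hessian is diagonal: diag(V_xx, V_yy). Second derivatives: V_xx(-4)=576, V_xx(2)=-144, V_xx(4)=192; V_yy(-2)=-1440, V_yy(-1)=900, V_yy(2)=-1440, V_yy(4)=3600.
Local maxima occur where both diagonal entries negative: (2, -2), (2, 2). Count: 2.

2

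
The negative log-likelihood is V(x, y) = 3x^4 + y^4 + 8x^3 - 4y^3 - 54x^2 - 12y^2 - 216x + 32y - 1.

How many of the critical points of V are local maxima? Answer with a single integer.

V separates as a function of x plus a function of y, so ∇V=0 decouples.
∂V/∂x = 12(x - 3)(x + 2)(x + 3) = 0 at x ∈ {-3, -2, 3}; ∂V/∂y = 4(y - 4)(y - 1)(y + 2) = 0 at y ∈ {-2, 1, 4}.
The Hessian is diagonal: diag(V_xx, V_yy). Second derivatives: V_xx(-3)=72, V_xx(-2)=-60, V_xx(3)=360; V_yy(-2)=72, V_yy(1)=-36, V_yy(4)=72.
Local maxima occur where both diagonal entries negative: (-2, 1). Count: 1.

1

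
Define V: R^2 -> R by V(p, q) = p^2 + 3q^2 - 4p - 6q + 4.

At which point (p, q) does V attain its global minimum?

V(p,q) separates as A(p) + B(q) + 4, so its minimum is min A + min B + 4.
A'(p) = 2p - 4 vanishes at p ∈ {2}; B'(q) = 6q - 6 vanishes at q ∈ {1}.
Local minima of A (where A''>0): A(2)=-4. Local minima of B: B(1)=-3.
So the global minimum of V is A(2) + B(1) + 4 = -4 − 3 + 4 = -3, attained at (2, 1).

(2, 1)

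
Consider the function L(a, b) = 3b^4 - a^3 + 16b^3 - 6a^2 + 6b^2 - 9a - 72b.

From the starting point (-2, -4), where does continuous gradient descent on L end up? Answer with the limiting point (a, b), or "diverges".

(-3, -3)

L is separable, so gradient descent decouples: a follows -∂L/∂a, b follows -∂L/∂b.
∂L/∂a = -3(a + 1)(a + 3); at a=-2 this is 3, so a decreases.
∂L/∂b = 12(b - 1)(b + 2)(b + 3); at b=-4 this is -120, so b increases.
a converges to its nearest critical value -3 (a local min of the a-part); b converges to -3. The iterate converges to (-3, -3).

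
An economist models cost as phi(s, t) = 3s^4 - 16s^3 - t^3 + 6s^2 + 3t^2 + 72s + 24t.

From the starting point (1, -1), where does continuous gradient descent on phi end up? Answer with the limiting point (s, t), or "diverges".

(-1, -2)

phi is separable, so gradient descent decouples: s follows -∂phi/∂s, t follows -∂phi/∂t.
∂phi/∂s = 12(s - 3)(s - 2)(s + 1); at s=1 this is 48, so s decreases.
∂phi/∂t = -3(t - 4)(t + 2); at t=-1 this is 15, so t decreases.
s converges to its nearest critical value -1 (a local min of the s-part); t converges to -2. The iterate converges to (-1, -2).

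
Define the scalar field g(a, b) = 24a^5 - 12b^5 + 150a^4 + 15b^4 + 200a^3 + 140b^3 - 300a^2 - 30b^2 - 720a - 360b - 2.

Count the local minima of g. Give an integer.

g separates as a function of a plus a function of b, so ∇g=0 decouples.
∂g/∂a = 120(a - 1)(a + 1)(a + 2)(a + 3) = 0 at a ∈ {-3, -2, -1, 1}; ∂g/∂b = -60(b - 3)(b - 1)(b + 1)(b + 2) = 0 at b ∈ {-2, -1, 1, 3}.
The Hessian is diagonal: diag(g_aa, g_bb). Second derivatives: g_aa(-3)=-960, g_aa(-2)=360, g_aa(-1)=-480, g_aa(1)=2880; g_bb(-2)=900, g_bb(-1)=-480, g_bb(1)=720, g_bb(3)=-2400.
Local minima occur where both diagonal entries positive: (-2, -2), (-2, 1), (1, -2), (1, 1). Count: 4.

4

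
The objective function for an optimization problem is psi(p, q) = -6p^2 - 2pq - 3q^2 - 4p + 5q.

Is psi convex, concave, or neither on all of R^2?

concave

psi is quadratic, so its Hessian is the constant matrix H = [[-12, -2], [-2, -6]].
det(H) = 68, tr(H) = -18.
det(H) > 0 and tr(H) < 0, so H is negative definite everywhere: concave.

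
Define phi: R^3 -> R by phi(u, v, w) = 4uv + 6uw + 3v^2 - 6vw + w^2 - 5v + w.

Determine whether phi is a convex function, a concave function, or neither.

phi is quadratic, so its Hessian is the constant matrix H = [[0, 4, 6], [4, 6, -6], [6, -6, 2]].
Leading principal minors: 0, -16, -536.
Neither pattern holds ⇒ H is indefinite ⇒ neither convex nor concave.

neither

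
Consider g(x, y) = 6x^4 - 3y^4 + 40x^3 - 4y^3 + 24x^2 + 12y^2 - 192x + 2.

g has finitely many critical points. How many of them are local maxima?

g separates as a function of x plus a function of y, so ∇g=0 decouples.
∂g/∂x = 24(x - 1)(x + 2)(x + 4) = 0 at x ∈ {-4, -2, 1}; ∂g/∂y = -12y(y - 1)(y + 2) = 0 at y ∈ {-2, 0, 1}.
The Hessian is diagonal: diag(g_xx, g_yy). Second derivatives: g_xx(-4)=240, g_xx(-2)=-144, g_xx(1)=360; g_yy(-2)=-72, g_yy(0)=24, g_yy(1)=-36.
Local maxima occur where both diagonal entries negative: (-2, -2), (-2, 1). Count: 2.

2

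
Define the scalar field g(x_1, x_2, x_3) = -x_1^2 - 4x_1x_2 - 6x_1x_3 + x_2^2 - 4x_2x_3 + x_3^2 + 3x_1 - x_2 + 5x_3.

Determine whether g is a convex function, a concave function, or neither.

neither

g is quadratic, so its Hessian is the constant matrix H = [[-2, -4, -6], [-4, 2, -4], [-6, -4, 2]].
Leading principal minors: -2, -20, -272.
Neither pattern holds ⇒ H is indefinite ⇒ neither convex nor concave.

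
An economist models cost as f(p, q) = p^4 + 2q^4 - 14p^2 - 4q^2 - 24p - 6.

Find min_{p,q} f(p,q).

-125

f(p,q) separates as A(p) + B(q) − 6, so its minimum is min A + min B − 6.
A'(p) = 4(p - 3)(p + 1)(p + 2) vanishes at p ∈ {-2, -1, 3}; B'(q) = 8q(q - 1)(q + 1) vanishes at q ∈ {-1, 0, 1}.
Local minima of A (where A''>0): A(-2)=8, A(3)=-117. Local minima of B: B(-1)=-2, B(1)=-2.
So the global minimum of f is A(3) + B(-1) − 6 = -117 − 2 − 6 = -125, attained at (3, -1).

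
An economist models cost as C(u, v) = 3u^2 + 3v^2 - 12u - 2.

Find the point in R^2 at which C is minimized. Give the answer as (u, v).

(2, 0)

C(u,v) separates as P(u) + Q(v) − 2, so its minimum is min P + min Q − 2.
P'(u) = 6u - 12 vanishes at u ∈ {2}; Q'(v) = 6v vanishes at v ∈ {0}.
Local minima of P (where P''>0): P(2)=-12. Local minima of Q: Q(0)=0.
So the global minimum of C is P(2) + Q(0) − 2 = -12 + 0 − 2 = -14, attained at (2, 0).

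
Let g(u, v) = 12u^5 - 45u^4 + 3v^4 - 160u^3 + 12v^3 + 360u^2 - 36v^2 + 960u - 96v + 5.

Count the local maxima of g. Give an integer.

2

g separates as a function of u plus a function of v, so ∇g=0 decouples.
∂g/∂u = 60(u - 4)(u - 2)(u + 1)(u + 2) = 0 at u ∈ {-2, -1, 2, 4}; ∂g/∂v = 12(v - 2)(v + 1)(v + 4) = 0 at v ∈ {-4, -1, 2}.
The Hessian is diagonal: diag(g_uu, g_vv). Second derivatives: g_uu(-2)=-1440, g_uu(-1)=900, g_uu(2)=-1440, g_uu(4)=3600; g_vv(-4)=216, g_vv(-1)=-108, g_vv(2)=216.
Local maxima occur where both diagonal entries negative: (-2, -1), (2, -1). Count: 2.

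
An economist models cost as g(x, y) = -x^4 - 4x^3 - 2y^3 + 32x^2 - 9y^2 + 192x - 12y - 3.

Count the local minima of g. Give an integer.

g separates as a function of x plus a function of y, so ∇g=0 decouples.
∂g/∂x = -4(x - 4)(x + 3)(x + 4) = 0 at x ∈ {-4, -3, 4}; ∂g/∂y = -6(y + 1)(y + 2) = 0 at y ∈ {-2, -1}.
The Hessian is diagonal: diag(g_xx, g_yy). Second derivatives: g_xx(-4)=-32, g_xx(-3)=28, g_xx(4)=-224; g_yy(-2)=6, g_yy(-1)=-6.
Local minima occur where both diagonal entries positive: (-3, -2). Count: 1.

1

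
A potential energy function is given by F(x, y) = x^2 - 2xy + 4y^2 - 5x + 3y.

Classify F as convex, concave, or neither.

F is quadratic, so its Hessian is the constant matrix H = [[2, -2], [-2, 8]].
det(H) = 12, tr(H) = 10.
det(H) > 0 and tr(H) > 0, so H is positive definite everywhere: convex.

convex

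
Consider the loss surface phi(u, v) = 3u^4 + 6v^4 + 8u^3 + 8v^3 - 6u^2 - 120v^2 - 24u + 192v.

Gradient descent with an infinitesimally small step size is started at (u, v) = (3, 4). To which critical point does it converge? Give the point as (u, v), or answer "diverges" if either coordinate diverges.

(1, 2)

phi is separable, so gradient descent decouples: u follows -∂phi/∂u, v follows -∂phi/∂v.
∂phi/∂u = 12(u - 1)(u + 1)(u + 2); at u=3 this is 480, so u decreases.
∂phi/∂v = 24(v - 2)(v - 1)(v + 4); at v=4 this is 1152, so v decreases.
u converges to its nearest critical value 1 (a local min of the u-part); v converges to 2. The iterate converges to (1, 2).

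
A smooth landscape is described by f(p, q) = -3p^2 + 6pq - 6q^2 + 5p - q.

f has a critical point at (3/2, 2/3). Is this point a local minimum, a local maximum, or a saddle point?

local maximum

The Hessian of f is constant: H = [[-6, 6], [6, -12]].
det(H) = (-6)·(-12) − 6² = 36.
det(H) > 0 and tr(H) = -18 < 0, so H is negative definite and the point is a local maximum.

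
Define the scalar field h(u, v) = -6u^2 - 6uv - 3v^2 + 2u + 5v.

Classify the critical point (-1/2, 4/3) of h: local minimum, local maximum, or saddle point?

The Hessian of h is constant: H = [[-12, -6], [-6, -6]].
det(H) = (-12)·(-6) − (-6)² = 36.
det(H) > 0 and tr(H) = -18 < 0, so H is negative definite and the point is a local maximum.

local maximum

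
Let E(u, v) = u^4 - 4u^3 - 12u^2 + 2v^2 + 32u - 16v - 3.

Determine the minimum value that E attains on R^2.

-99

E(u,v) separates as P(u) + Q(v) − 3, so its minimum is min P + min Q − 3.
P'(u) = 4(u - 4)(u - 1)(u + 2) vanishes at u ∈ {-2, 1, 4}; Q'(v) = 4v - 16 vanishes at v ∈ {4}.
Local minima of P (where P''>0): P(-2)=-64, P(4)=-64. Local minima of Q: Q(4)=-32.
So the global minimum of E is P(-2) + Q(4) − 3 = -64 − 32 − 3 = -99, attained at (-2, 4).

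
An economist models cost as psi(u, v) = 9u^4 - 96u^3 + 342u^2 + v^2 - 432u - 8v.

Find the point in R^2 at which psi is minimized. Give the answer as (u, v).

(1, 4)

psi(u,v) separates as P(u) + Q(v), so its minimum is min P + min Q.
P'(u) = 36(u - 4)(u - 3)(u - 1) vanishes at u ∈ {1, 3, 4}; Q'(v) = 2v - 8 vanishes at v ∈ {4}.
Local minima of P (where P''>0): P(1)=-177, P(4)=-96. Local minima of Q: Q(4)=-16.
So the global minimum of psi is P(1) + Q(4) = -177 − 16 = -193, attained at (1, 4).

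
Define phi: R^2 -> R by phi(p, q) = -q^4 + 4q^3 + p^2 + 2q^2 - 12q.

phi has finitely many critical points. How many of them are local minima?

1

phi separates as a function of p plus a function of q, so ∇phi=0 decouples.
∂phi/∂p = 2p = 0 at p ∈ {0}; ∂phi/∂q = -4(q - 3)(q - 1)(q + 1) = 0 at q ∈ {-1, 1, 3}.
The Hessian is diagonal: diag(phi_pp, phi_qq). Second derivatives: phi_pp(0)=2; phi_qq(-1)=-32, phi_qq(1)=16, phi_qq(3)=-32.
Local minima occur where both diagonal entries positive: (0, 1). Count: 1.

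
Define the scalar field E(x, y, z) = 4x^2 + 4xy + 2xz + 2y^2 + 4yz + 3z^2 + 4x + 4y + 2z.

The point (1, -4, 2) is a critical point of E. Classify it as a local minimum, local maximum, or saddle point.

The Hessian is constant: H = [[8, 4, 2], [4, 4, 4], [2, 4, 6]].
Leading principal minors: Δ₁ = 8, Δ₂ = 16, Δ₃ = 16.
All leading minors are positive, so H is positive definite: a local minimum.

local minimum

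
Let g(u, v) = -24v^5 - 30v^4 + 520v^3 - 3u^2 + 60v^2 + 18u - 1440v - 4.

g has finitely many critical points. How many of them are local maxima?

g separates as a function of u plus a function of v, so ∇g=0 decouples.
∂g/∂u = -6(u - 3) = 0 at u ∈ {3}; ∂g/∂v = -120(v - 3)(v - 1)(v + 1)(v + 4) = 0 at v ∈ {-4, -1, 1, 3}.
The Hessian is diagonal: diag(g_uu, g_vv). Second derivatives: g_uu(3)=-6; g_vv(-4)=12600, g_vv(-1)=-2880, g_vv(1)=2400, g_vv(3)=-6720.
Local maxima occur where both diagonal entries negative: (3, -1), (3, 3). Count: 2.

2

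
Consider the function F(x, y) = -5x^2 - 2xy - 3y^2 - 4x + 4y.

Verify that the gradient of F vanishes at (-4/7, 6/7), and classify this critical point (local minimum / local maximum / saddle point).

∇F = (-10x - 2y - 4, -2x - 6y + 4); substituting (-4/7, 6/7) gives ∇F = (0, 0), so (-4/7, 6/7) is indeed a critical point.
The Hessian of F is constant: H = [[-10, -2], [-2, -6]].
det(H) = (-10)·(-6) − (-2)² = 56.
det(H) > 0 and tr(H) = -16 < 0, so H is negative definite and the point is a local maximum.

local maximum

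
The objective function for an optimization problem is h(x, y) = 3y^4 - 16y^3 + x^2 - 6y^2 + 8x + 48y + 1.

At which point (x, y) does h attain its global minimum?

h(x,y) separates as P(x) + Q(y) + 1, so its minimum is min P + min Q + 1.
P'(x) = 2x + 8 vanishes at x ∈ {-4}; Q'(y) = 12(y - 4)(y - 1)(y + 1) vanishes at y ∈ {-1, 1, 4}.
Local minima of P (where P''>0): P(-4)=-16. Local minima of Q: Q(-1)=-35, Q(4)=-160.
So the global minimum of h is P(-4) + Q(4) + 1 = -16 − 160 + 1 = -175, attained at (-4, 4).

(-4, 4)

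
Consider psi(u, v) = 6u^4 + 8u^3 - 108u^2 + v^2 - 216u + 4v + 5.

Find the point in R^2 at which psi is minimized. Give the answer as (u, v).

(3, -2)

psi(u,v) separates as P(u) + Q(v) + 5, so its minimum is min P + min Q + 5.
P'(u) = 24(u - 3)(u + 1)(u + 3) vanishes at u ∈ {-3, -1, 3}; Q'(v) = 2v + 4 vanishes at v ∈ {-2}.
Local minima of P (where P''>0): P(-3)=-54, P(3)=-918. Local minima of Q: Q(-2)=-4.
So the global minimum of psi is P(3) + Q(-2) + 5 = -918 − 4 + 5 = -917, attained at (3, -2).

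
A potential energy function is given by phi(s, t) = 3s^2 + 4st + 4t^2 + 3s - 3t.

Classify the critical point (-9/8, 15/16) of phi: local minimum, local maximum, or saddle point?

local minimum

The Hessian of phi is constant: H = [[6, 4], [4, 8]].
det(H) = 6·8 − 4² = 32.
det(H) > 0 and tr(H) = 14 > 0, so H is positive definite and the point is a local minimum.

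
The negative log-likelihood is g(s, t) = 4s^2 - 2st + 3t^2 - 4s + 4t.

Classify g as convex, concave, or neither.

convex

g is quadratic, so its Hessian is the constant matrix H = [[8, -2], [-2, 6]].
det(H) = 44, tr(H) = 14.
det(H) > 0 and tr(H) > 0, so H is positive definite everywhere: convex.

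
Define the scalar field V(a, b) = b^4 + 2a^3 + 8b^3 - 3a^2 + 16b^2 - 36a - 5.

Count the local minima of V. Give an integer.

2

V separates as a function of a plus a function of b, so ∇V=0 decouples.
∂V/∂a = 6(a - 3)(a + 2) = 0 at a ∈ {-2, 3}; ∂V/∂b = 4b(b + 2)(b + 4) = 0 at b ∈ {-4, -2, 0}.
The Hessian is diagonal: diag(V_aa, V_bb). Second derivatives: V_aa(-2)=-30, V_aa(3)=30; V_bb(-4)=32, V_bb(-2)=-16, V_bb(0)=32.
Local minima occur where both diagonal entries positive: (3, -4), (3, 0). Count: 2.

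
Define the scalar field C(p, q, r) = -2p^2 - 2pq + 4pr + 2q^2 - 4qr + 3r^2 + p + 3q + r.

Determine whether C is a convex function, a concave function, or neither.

neither

C is quadratic, so its Hessian is the constant matrix H = [[-4, -2, 4], [-2, 4, -4], [4, -4, 6]].
Leading principal minors: -4, -20, -56.
Neither pattern holds ⇒ H is indefinite ⇒ neither convex nor concave.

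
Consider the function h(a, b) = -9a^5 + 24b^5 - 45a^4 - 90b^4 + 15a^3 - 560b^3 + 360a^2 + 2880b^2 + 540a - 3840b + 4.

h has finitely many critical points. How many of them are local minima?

4

h separates as a function of a plus a function of b, so ∇h=0 decouples.
∂h/∂a = -45(a - 2)(a + 1)(a + 2)(a + 3) = 0 at a ∈ {-3, -2, -1, 2}; ∂h/∂b = 120(b - 4)(b - 2)(b - 1)(b + 4) = 0 at b ∈ {-4, 1, 2, 4}.
The Hessian is diagonal: diag(h_aa, h_bb). Second derivatives: h_aa(-3)=450, h_aa(-2)=-180, h_aa(-1)=270, h_aa(2)=-2700; h_bb(-4)=-28800, h_bb(1)=1800, h_bb(2)=-1440, h_bb(4)=5760.
Local minima occur where both diagonal entries positive: (-3, 1), (-3, 4), (-1, 1), (-1, 4). Count: 4.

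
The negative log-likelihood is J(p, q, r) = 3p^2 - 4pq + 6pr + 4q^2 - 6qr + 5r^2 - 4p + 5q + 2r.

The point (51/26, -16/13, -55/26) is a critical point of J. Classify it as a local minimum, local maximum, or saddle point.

The Hessian is constant: H = [[6, -4, 6], [-4, 8, -6], [6, -6, 10]].
Leading principal minors: Δ₁ = 6, Δ₂ = 32, Δ₃ = 104.
All leading minors are positive, so H is positive definite: a local minimum.

local minimum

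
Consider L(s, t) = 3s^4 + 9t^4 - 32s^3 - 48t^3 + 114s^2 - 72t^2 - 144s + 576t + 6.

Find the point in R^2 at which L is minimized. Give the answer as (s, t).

L(s,t) separates as P(s) + Q(t) + 6, so its minimum is min P + min Q + 6.
P'(s) = 12(s - 4)(s - 3)(s - 1) vanishes at s ∈ {1, 3, 4}; Q'(t) = 36(t - 4)(t - 2)(t + 2) vanishes at t ∈ {-2, 2, 4}.
Local minima of P (where P''>0): P(1)=-59, P(4)=-32. Local minima of Q: Q(-2)=-912, Q(4)=384.
So the global minimum of L is P(1) + Q(-2) + 6 = -59 − 912 + 6 = -965, attained at (1, -2).

(1, -2)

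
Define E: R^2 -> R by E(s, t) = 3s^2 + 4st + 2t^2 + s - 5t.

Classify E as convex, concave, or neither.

convex

E is quadratic, so its Hessian is the constant matrix H = [[6, 4], [4, 4]].
det(H) = 8, tr(H) = 10.
det(H) > 0 and tr(H) > 0, so H is positive definite everywhere: convex.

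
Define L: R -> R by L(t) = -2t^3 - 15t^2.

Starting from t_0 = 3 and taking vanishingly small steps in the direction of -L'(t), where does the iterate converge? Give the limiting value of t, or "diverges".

diverges

L'(t) = -6t(t + 5), so L'(3) = -144.
Gradient descent moves in the -L' direction, i.e. t is increasing.
There is no critical point above t=3, and L' keeps the same sign, so the iterate runs off to +∞.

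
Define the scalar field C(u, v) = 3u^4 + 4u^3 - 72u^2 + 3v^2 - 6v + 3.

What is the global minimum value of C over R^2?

C(u,v) separates as P(u) + Q(v) + 3, so its minimum is min P + min Q + 3.
P'(u) = 12u(u - 3)(u + 4) vanishes at u ∈ {-4, 0, 3}; Q'(v) = 6v - 6 vanishes at v ∈ {1}.
Local minima of P (where P''>0): P(-4)=-640, P(3)=-297. Local minima of Q: Q(1)=-3.
So the global minimum of C is P(-4) + Q(1) + 3 = -640 − 3 + 3 = -640, attained at (-4, 1).

-640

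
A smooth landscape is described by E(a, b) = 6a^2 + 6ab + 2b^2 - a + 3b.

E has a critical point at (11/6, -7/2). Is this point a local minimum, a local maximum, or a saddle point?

The Hessian of E is constant: H = [[12, 6], [6, 4]].
det(H) = 12·4 − 6² = 12.
det(H) > 0 and tr(H) = 16 > 0, so H is positive definite and the point is a local minimum.

local minimum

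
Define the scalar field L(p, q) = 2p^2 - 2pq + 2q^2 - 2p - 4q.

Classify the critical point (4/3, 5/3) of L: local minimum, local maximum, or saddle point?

local minimum

The Hessian of L is constant: H = [[4, -2], [-2, 4]].
det(H) = 4·4 − (-2)² = 12.
det(H) > 0 and tr(H) = 8 > 0, so H is positive definite and the point is a local minimum.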